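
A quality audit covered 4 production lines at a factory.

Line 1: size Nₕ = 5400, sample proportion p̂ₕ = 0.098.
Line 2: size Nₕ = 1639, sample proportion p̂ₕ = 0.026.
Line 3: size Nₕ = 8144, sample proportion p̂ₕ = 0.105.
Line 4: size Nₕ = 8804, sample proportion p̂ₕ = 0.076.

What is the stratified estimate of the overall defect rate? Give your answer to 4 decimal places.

0.0874

N = 5400 + 1639 + 8144 + 8804 = 23987.
Overall proportion = Σ (Nₕ/N)·p̂ₕ.
Σ Nₕp̂ₕ = 529.2 + 42.614 + 855.12 + 669.104 = 2096.038.
2096.038 / 23987 = 0.087382... → 0.0874.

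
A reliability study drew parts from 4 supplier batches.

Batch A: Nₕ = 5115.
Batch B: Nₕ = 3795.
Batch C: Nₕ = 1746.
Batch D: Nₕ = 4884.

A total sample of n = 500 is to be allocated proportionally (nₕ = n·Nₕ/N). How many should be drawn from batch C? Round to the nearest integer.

56

Share of batch C = 1746/15540 = 0.11236.
Allocate 500 × 0.11236 = 56.178... → 56.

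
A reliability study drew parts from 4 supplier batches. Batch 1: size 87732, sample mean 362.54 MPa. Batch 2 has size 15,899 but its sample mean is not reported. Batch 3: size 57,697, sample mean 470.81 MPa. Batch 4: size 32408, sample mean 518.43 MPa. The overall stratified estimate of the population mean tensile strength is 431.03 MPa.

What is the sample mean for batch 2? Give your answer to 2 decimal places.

Σ Nₕx̄ₕ = N·μ, so 15899·x̄_2 = 193736·431.03 − (87732·362.54 + 57697·470.81 + 32408·518.43).
= 83506028.08 − 75771963.29 = 7734064.79.
x̄_2 = 7734064.79 / 15899 = 486.4498... → 486.45.

486.45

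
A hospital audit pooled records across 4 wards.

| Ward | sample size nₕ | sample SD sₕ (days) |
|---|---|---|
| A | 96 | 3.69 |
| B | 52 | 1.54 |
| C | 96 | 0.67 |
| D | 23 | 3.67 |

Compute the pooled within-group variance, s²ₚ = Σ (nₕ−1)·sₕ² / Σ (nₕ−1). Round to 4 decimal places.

6.6671

A: (96−1)·3.69² = 95·13.6161 = 1293.5295
B: (52−1)·1.54² = 51·2.3716 = 120.9516
C: (96−1)·0.67² = 95·0.4489 = 42.6455
D: (23−1)·3.67² = 22·13.4689 = 296.3158
Numerator = 1753.4424; denominator = Σ(nₕ−1) = 263.
s²ₚ = 1753.4424/263 = 6.667081... → 6.6671.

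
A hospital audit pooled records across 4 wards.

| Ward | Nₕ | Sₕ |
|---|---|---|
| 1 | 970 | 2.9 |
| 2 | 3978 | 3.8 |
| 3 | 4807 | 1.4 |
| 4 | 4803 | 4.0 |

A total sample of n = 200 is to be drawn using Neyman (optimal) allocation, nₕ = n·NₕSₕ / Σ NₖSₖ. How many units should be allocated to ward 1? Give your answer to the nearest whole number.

Σ NₕSₕ = 970·2.9 + 3978·3.8 + 4807·1.4 + 4803·4.0 = 43871.2.
Share for 1: 2813/43871.2 = 0.06412.
n_1 = 200 × 0.06412 = 12.824... → 13.

13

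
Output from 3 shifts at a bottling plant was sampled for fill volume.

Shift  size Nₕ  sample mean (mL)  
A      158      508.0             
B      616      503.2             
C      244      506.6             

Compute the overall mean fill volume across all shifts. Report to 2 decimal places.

N = 1018; weights Wₕ = Nₕ/N = (0.1552, 0.6051, 0.2397).
x̄_st = Σ Wₕ·x̄ₕ = 0.1552·508.0 + 0.6051·503.2 + 0.2397·506.6 ≈ 504.7599...
→ 504.76.

504.76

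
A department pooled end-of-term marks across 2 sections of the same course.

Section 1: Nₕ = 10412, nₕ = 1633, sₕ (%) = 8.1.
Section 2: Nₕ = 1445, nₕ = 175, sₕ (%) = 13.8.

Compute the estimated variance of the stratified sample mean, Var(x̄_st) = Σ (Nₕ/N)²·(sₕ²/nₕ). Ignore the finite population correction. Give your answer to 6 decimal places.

0.047144

N = 11857. Term for each stratum: Wₕ²sₕ²/nₕ.
Var(x̄_st) = 0.030981507 + 0.016162412 = 0.047143919 → 0.047144.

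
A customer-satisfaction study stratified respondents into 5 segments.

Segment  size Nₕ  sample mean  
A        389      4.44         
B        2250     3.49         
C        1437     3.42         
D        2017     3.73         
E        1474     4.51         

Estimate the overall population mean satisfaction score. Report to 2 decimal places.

x̄_st = (Σ Nₕx̄ₕ) / (Σ Nₕ) = (389·4.44 + 2250·3.49 + 1437·3.42 + 2017·3.73 + 1474·4.51) / 7567
= 28665.35 / 7567 = 3.7882... → 3.79.

3.79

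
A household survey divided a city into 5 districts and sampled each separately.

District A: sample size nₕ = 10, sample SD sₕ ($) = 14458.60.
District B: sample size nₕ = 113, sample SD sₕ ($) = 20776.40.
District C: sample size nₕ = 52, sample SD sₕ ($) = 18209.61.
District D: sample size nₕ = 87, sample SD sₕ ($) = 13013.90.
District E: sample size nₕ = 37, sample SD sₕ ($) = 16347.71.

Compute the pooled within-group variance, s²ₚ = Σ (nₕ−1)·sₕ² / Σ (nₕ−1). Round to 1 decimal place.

310627011.6

Degrees of freedom: 9 + 112 + 51 + 86 + 36 = 294.
Σ(nₕ−1)sₕ² = 9·209051113.96 + 112·431658796.96 + 51·331589896.3521 + 86·169361593.21 + 36·267247622.2441 = 91324341415.9647.
s²ₚ = 91324341415.9647 / 294 = 310627011.619... → 310627011.6.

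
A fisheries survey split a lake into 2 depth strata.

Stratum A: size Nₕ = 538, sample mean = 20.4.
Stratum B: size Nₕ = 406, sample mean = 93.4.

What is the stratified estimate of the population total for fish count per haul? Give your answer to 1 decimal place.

48895.6

A: 538·20.4 = 10975.2
B: 406·93.4 = 37920.4
τ̂ = Σ Nₕx̄ₕ = 48895.6.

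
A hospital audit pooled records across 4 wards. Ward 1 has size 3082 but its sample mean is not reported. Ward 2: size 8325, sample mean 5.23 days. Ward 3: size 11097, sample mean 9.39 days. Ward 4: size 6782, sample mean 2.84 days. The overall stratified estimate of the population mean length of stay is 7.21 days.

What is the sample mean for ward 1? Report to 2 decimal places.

14.33

N = 3082 + 8325 + 11097 + 6782 = 29286.
Overall total = μ·N = 7.21·29286 = 211152.06.
Subtract the known strata: 8325·5.23 + 11097·9.39 + 6782·2.84 = 167001.46.
Remaining total for ward 1: 211152.06 − 167001.46 = 44150.6.
Divide by its size: 44150.6 / 3082 = 14.3253... → 14.33.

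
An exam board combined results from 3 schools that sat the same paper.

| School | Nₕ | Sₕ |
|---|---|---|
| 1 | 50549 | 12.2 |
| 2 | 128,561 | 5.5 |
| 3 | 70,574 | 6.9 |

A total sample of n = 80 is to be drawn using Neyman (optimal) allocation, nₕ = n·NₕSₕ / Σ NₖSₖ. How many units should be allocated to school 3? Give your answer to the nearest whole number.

22

Σ NₕSₕ = 50549·12.2 + 128561·5.5 + 70574·6.9 = 1810743.9.
Share for 3: 486960.6/1810743.9 = 0.26893.
n_3 = 80 × 0.26893 = 21.514... → 22.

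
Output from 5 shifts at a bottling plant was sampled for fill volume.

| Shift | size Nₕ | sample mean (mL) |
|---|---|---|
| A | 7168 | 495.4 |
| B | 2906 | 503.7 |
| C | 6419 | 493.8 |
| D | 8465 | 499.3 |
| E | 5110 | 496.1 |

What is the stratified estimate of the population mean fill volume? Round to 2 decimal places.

N = 30068; weights Wₕ = Nₕ/N = (0.2384, 0.0966, 0.2135, 0.2815, 0.1699).
x̄_st = Σ Wₕ·x̄ₕ = 0.2384·495.4 + 0.0966·503.7 + 0.2135·493.8 + 0.2815·499.3 + 0.1699·496.1 ≈ 497.0775...
→ 497.08.

497.08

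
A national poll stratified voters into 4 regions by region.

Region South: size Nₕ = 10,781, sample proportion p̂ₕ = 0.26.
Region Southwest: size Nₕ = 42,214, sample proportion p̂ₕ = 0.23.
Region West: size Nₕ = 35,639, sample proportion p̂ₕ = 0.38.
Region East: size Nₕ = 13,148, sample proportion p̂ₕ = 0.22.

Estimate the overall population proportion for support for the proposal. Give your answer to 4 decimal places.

Wₕ = Nₕ/N with N = 101782: 0.1059, 0.4147, 0.3502, 0.1292.
p̂_st = 0.1059·0.26 + 0.4147·0.23 + 0.3502·0.38 + 0.1292·0.22 ≈ 0.284408... → 0.2844.

0.2844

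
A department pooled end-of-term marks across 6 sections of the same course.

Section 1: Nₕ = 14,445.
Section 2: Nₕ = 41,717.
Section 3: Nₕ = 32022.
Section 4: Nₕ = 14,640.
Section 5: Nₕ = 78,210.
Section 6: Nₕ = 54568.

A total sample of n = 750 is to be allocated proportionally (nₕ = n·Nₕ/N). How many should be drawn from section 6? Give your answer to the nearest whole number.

Share of section 6 = 54568/235602 = 0.23161.
Allocate 750 × 0.23161 = 173.708... → 174.

174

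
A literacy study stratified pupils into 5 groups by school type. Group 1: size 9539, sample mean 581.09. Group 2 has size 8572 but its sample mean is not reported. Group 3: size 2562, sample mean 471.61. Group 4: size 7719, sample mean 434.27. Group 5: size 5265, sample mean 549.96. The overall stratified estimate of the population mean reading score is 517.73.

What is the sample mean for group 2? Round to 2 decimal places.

516.37

N = 9539 + 8572 + 2562 + 7719 + 5265 = 33657.
Overall total = μ·N = 517.73·33657 = 17425238.61.
Subtract the known strata: 9539·581.09 + 2562·471.61 + 7719·434.27 + 5265·549.96 = 12998951.86.
Remaining total for group 2: 17425238.61 − 12998951.86 = 4426286.75.
Divide by its size: 4426286.75 / 8572 = 516.3657... → 516.37.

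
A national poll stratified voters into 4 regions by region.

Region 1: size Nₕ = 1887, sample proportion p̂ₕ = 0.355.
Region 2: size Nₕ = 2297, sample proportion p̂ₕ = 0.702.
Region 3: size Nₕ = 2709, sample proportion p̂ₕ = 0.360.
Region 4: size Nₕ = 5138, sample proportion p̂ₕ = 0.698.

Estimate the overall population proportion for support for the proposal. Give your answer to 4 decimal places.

N = 1887 + 2297 + 2709 + 5138 = 12031.
Overall proportion = Σ (Nₕ/N)·p̂ₕ.
Σ Nₕp̂ₕ = 669.885 + 1612.494 + 975.24 + 3586.324 = 6843.943.
6843.943 / 12031 = 0.568859... → 0.5689.

0.5689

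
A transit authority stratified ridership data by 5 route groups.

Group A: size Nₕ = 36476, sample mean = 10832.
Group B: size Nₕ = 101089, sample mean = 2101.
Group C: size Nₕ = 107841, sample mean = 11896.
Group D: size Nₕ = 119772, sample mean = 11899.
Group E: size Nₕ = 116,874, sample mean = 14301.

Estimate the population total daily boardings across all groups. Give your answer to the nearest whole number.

4986954659

Estimate total by summing Nₕ·x̄ₕ over strata.
36476·10832 + 101089·2101 + 107841·11896 + 119772·11899 + 116874·14301 = 395108032 + 212387989 + 1282876536 + 1425167028 + 1671415074 = 4986954659.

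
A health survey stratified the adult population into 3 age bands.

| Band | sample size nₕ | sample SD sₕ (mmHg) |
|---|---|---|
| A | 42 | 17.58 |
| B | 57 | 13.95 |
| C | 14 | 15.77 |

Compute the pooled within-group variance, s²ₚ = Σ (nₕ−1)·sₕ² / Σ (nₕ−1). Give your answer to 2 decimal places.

243.66

Degrees of freedom: 41 + 56 + 13 = 110.
Σ(nₕ−1)sₕ² = 41·309.0564 + 56·194.6025 + 13·248.6929 = 26802.0601.
s²ₚ = 26802.0601 / 110 = 243.6551... → 243.66.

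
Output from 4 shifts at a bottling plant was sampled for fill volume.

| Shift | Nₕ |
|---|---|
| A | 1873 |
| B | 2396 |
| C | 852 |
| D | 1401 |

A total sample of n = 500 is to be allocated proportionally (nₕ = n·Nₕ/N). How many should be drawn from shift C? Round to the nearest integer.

65

N = 1873 + 2396 + 852 + 1401 = 6522.
n_C = 500·852/6522 = 65.317... → 65.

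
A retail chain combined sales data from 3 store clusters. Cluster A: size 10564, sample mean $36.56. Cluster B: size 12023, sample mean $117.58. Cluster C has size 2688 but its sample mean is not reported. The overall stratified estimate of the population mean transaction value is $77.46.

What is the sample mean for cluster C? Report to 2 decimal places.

N = 10564 + 12023 + 2688 = 25275.
Overall total = μ·N = 77.46·25275 = 1957801.5.
Subtract the known strata: 10564·36.56 + 12023·117.58 = 1799884.18.
Remaining total for cluster C: 1957801.5 − 1799884.18 = 157917.32.
Divide by its size: 157917.32 / 2688 = 58.7490... → 58.75.

58.75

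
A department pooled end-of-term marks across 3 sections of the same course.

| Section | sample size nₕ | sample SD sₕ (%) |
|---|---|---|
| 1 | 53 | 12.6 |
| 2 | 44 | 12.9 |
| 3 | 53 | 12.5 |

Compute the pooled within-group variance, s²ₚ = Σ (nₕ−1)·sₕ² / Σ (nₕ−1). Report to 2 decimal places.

1: (53−1)·12.6² = 52·158.76 = 8255.52
2: (44−1)·12.9² = 43·166.41 = 7155.63
3: (53−1)·12.5² = 52·156.25 = 8125
Numerator = 23536.15; denominator = Σ(nₕ−1) = 147.
s²ₚ = 23536.15/147 = 160.1099... → 160.11.

160.11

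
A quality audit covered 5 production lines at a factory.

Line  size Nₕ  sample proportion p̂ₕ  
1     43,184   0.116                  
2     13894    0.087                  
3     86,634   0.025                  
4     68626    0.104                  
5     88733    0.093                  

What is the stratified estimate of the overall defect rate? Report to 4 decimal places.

0.0790

Wₕ = Nₕ/N with N = 301071: 0.1434, 0.0461, 0.2878, 0.2279, 0.2947.
p̂_st = 0.1434·0.116 + 0.0461·0.087 + 0.2878·0.025 + 0.2279·0.104 + 0.2947·0.093 ≈ 0.078962... → 0.0790.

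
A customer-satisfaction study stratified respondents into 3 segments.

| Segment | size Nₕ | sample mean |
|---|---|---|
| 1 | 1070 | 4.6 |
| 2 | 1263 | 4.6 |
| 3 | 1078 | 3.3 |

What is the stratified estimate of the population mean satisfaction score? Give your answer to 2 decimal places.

N = 3411; weights Wₕ = Nₕ/N = (0.3137, 0.3703, 0.3160).
x̄_st = Σ Wₕ·x̄ₕ = 0.3137·4.6 + 0.3703·4.6 + 0.3160·3.3 ≈ 4.1892...
→ 4.19.

4.19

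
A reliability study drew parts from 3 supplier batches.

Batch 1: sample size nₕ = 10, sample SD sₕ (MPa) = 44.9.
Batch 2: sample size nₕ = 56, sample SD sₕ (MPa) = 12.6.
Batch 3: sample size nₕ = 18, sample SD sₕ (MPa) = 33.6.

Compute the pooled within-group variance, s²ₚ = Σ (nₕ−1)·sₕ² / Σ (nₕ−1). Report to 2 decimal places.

Degrees of freedom: 9 + 55 + 17 = 81.
Σ(nₕ−1)sₕ² = 9·2016.01 + 55·158.76 + 17·1128.96 = 46068.21.
s²ₚ = 46068.21 / 81 = 568.7433... → 568.74.

568.74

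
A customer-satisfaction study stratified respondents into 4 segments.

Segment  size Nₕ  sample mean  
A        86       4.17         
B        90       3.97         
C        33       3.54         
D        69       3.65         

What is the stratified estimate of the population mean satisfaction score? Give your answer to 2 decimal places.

3.90

N = 278; weights Wₕ = Nₕ/N = (0.3094, 0.3237, 0.1187, 0.2482).
x̄_st = Σ Wₕ·x̄ₕ = 0.3094·4.17 + 0.3237·3.97 + 0.1187·3.54 + 0.2482·3.65 ≈ 3.9014...
→ 3.90.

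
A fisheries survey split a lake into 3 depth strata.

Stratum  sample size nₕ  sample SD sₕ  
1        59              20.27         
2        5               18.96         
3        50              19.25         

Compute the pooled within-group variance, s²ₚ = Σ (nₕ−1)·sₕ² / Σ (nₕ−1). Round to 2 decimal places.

Degrees of freedom: 58 + 4 + 49 = 111.
Σ(nₕ−1)sₕ² = 58·410.8729 + 4·359.4816 + 49·370.5625 = 43426.1171.
s²ₚ = 43426.1171 / 111 = 391.2263... → 391.23.

391.23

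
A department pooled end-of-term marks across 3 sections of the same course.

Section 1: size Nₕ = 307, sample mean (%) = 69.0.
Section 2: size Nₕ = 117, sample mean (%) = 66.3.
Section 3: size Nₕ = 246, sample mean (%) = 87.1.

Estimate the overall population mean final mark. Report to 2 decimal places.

75.17

N = 307 + 117 + 246 = 670.
Weight each subgroup mean by Nₕ/N and sum.
Σ Nₕx̄ₕ = 307·69.0 + 117·66.3 + 246·87.1 = 21183 + 7757.1 + 21426.6 = 50366.7.
Divide by N: 50366.7 / 670 = 75.1742... → 75.17.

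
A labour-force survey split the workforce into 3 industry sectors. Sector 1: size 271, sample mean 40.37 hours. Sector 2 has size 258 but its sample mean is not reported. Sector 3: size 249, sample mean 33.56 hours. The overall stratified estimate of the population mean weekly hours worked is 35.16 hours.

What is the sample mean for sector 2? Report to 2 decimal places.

Σ Nₕx̄ₕ = N·μ, so 258·x̄_2 = 778·35.16 − (271·40.37 + 249·33.56).
= 27354.48 − 19296.71 = 8057.77.
x̄_2 = 8057.77 / 258 = 31.2317... → 31.23.

31.23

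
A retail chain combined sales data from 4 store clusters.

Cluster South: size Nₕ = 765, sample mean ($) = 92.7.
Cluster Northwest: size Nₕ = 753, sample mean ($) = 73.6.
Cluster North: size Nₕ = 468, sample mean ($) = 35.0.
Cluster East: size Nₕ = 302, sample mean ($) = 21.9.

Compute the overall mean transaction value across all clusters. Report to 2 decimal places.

N = 765 + 753 + 468 + 302 = 2288.
Weight each subgroup mean by Nₕ/N and sum.
Σ Nₕx̄ₕ = 765·92.7 + 753·73.6 + 468·35.0 + 302·21.9 = 70915.5 + 55420.8 + 16380 + 6613.8 = 149330.1.
Divide by N: 149330.1 / 2288 = 65.2667... → 65.27.

65.27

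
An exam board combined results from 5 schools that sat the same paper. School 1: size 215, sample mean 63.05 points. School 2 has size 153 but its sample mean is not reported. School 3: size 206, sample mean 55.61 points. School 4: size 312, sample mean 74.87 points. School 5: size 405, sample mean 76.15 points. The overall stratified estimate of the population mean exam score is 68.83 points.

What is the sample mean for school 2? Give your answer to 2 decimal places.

63.06

Σ Nₕx̄ₕ = N·μ, so 153·x̄_2 = 1291·68.83 − (215·63.05 + 206·55.61 + 312·74.87 + 405·76.15).
= 88859.53 − 79211.6 = 9647.93.
x̄_2 = 9647.93 / 153 = 63.0584... → 63.06.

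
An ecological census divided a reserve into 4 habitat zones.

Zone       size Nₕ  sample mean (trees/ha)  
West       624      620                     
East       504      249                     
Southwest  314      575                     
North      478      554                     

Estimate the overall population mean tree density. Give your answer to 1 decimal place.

498.8

N = 1920; weights Wₕ = Nₕ/N = (0.3250, 0.2625, 0.1635, 0.2490).
x̄_st = Σ Wₕ·x̄ₕ = 0.3250·620 + 0.2625·249 + 0.1635·575 + 0.2490·554 ≈ 498.822...
→ 498.8.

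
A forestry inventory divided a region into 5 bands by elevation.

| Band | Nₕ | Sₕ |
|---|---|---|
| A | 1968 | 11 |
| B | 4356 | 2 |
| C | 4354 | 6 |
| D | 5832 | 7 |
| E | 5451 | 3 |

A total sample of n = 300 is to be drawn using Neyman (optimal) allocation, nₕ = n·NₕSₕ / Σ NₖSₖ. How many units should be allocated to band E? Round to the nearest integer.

43

Σ NₕSₕ = 1968·11 + 4356·2 + 4354·6 + 5832·7 + 5451·3 = 113661.
Share for E: 16353/113661 = 0.14388.
n_E = 300 × 0.14388 = 43.163... → 43.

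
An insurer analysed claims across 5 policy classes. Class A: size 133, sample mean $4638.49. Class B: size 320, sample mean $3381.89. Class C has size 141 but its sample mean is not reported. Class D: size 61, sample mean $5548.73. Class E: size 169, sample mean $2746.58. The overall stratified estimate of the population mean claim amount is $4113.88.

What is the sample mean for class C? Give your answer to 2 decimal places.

N = 133 + 320 + 141 + 61 + 169 = 824.
Overall total = μ·N = 4113.88·824 = 3389837.12.
Subtract the known strata: 133·4638.49 + 320·3381.89 + 61·5548.73 + 169·2746.58 = 2501768.52.
Remaining total for class C: 3389837.12 − 2501768.52 = 888068.6.
Divide by its size: 888068.6 / 141 = 6298.3589... → 6298.36.

6298.36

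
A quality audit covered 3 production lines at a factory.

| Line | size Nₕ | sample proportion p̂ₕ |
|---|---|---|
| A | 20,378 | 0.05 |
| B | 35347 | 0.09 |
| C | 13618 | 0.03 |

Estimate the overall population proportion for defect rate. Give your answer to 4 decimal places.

0.0665

N = 20378 + 35347 + 13618 = 69343.
Overall proportion = Σ (Nₕ/N)·p̂ₕ.
Σ Nₕp̂ₕ = 1018.9 + 3181.23 + 408.54 = 4608.67.
4608.67 / 69343 = 0.066462... → 0.0665.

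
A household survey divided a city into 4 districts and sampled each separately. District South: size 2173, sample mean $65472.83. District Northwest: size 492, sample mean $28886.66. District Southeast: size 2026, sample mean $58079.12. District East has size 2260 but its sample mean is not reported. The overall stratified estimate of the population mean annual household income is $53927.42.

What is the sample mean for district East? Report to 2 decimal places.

44555.97

N = 2173 + 492 + 2026 + 2260 = 6951.
Overall total = μ·N = 53927.42·6951 = 374849496.42.
Subtract the known strata: 2173·65472.83 + 492·28886.66 + 2026·58079.12 = 274152993.43.
Remaining total for district East: 374849496.42 − 274152993.43 = 100696502.99.
Divide by its size: 100696502.99 / 2260 = 44555.9748... → 44555.97.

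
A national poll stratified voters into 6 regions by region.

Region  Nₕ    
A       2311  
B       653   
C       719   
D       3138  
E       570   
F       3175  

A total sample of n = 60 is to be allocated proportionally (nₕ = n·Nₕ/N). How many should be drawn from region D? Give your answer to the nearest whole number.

18

Share of region D = 3138/10566 = 0.29699.
Allocate 60 × 0.29699 = 17.819... → 18.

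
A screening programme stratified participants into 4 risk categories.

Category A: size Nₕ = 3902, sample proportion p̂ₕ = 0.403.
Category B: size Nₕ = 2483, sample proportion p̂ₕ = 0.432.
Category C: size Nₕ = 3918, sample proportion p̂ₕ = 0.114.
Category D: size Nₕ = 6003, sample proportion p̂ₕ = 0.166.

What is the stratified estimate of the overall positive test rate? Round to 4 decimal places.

0.2507

N = 3902 + 2483 + 3918 + 6003 = 16306.
Overall proportion = Σ (Nₕ/N)·p̂ₕ.
Σ Nₕp̂ₕ = 1572.506 + 1072.656 + 446.652 + 996.498 = 4088.312.
4088.312 / 16306 = 0.250724... → 0.2507.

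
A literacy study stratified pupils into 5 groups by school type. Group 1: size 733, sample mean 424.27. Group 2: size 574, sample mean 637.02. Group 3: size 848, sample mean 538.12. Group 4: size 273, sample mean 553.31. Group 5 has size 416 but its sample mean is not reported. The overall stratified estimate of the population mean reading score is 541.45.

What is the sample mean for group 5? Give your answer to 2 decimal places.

615.06

N = 733 + 574 + 848 + 273 + 416 = 2844.
Overall total = μ·N = 541.45·2844 = 1539883.8.
Subtract the known strata: 733·424.27 + 574·637.02 + 848·538.12 + 273·553.31 = 1284018.78.
Remaining total for group 5: 1539883.8 − 1284018.78 = 255865.02.
Divide by its size: 255865.02 / 416 = 615.0601... → 615.06.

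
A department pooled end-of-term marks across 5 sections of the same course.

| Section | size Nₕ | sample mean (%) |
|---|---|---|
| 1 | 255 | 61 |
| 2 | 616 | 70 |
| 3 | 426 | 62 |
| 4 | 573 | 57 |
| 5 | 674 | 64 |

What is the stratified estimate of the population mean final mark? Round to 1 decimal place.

x̄_st = (Σ Nₕx̄ₕ) / (Σ Nₕ) = (255·61 + 616·70 + 426·62 + 573·57 + 674·64) / 2544
= 160884 / 2544 = 63.241... → 63.2.

63.2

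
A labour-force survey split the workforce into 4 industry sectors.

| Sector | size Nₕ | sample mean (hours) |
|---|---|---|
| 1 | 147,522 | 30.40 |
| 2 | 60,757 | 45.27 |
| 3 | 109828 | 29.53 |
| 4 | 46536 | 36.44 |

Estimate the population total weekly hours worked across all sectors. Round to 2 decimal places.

1: 147522·30.40 = 4484668.8
2: 60757·45.27 = 2750469.39
3: 109828·29.53 = 3243220.84
4: 46536·36.44 = 1695771.84
τ̂ = Σ Nₕx̄ₕ = 12174130.87.

12174130.87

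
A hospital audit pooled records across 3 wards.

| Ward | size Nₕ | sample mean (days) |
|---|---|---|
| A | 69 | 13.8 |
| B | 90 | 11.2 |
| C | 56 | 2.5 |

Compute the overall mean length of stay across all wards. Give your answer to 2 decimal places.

N = 215; weights Wₕ = Nₕ/N = (0.3209, 0.4186, 0.2605).
x̄_st = Σ Wₕ·x̄ₕ = 0.3209·13.8 + 0.4186·11.2 + 0.2605·2.5 ≈ 9.7684...
→ 9.77.

9.77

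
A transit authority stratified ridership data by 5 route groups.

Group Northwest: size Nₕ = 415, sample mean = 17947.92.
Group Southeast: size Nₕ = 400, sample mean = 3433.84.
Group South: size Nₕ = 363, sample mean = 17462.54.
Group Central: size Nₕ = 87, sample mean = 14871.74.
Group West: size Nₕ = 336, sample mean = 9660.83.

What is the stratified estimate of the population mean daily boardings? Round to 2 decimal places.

12305.25

N = 1601; weights Wₕ = Nₕ/N = (0.2592, 0.2498, 0.2267, 0.0543, 0.2099).
x̄_st = Σ Wₕ·x̄ₕ = 0.2592·17947.92 + 0.2498·3433.84 + 0.2267·17462.54 + 0.0543·14871.74 + 0.2099·9660.83 ≈ 12305.2499...
→ 12305.25.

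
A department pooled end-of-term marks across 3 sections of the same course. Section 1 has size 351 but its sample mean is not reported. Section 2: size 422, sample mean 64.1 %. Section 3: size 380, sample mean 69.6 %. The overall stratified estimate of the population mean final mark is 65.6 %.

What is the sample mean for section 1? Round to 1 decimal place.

63.1

N = 351 + 422 + 380 = 1153.
Overall total = μ·N = 65.6·1153 = 75636.8.
Subtract the known strata: 422·64.1 + 380·69.6 = 53498.2.
Remaining total for section 1: 75636.8 − 53498.2 = 22138.6.
Divide by its size: 22138.6 / 351 = 63.073... → 63.1.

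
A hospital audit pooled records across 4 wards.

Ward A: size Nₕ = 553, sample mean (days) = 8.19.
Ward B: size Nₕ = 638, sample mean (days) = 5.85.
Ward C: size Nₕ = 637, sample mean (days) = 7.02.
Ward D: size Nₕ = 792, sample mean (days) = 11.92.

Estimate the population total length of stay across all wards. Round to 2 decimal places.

Estimate total by summing Nₕ·x̄ₕ over strata.
553·8.19 + 638·5.85 + 637·7.02 + 792·11.92 = 4529.07 + 3732.3 + 4471.74 + 9440.64 = 22173.75.

22173.75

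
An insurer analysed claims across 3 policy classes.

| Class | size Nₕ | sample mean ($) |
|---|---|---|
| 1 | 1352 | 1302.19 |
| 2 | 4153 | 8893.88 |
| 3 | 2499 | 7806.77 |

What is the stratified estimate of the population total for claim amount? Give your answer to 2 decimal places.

58205962.75

1: 1352·1302.19 = 1760560.88
2: 4153·8893.88 = 36936283.64
3: 2499·7806.77 = 19509118.23
τ̂ = Σ Nₕx̄ₕ = 58205962.75.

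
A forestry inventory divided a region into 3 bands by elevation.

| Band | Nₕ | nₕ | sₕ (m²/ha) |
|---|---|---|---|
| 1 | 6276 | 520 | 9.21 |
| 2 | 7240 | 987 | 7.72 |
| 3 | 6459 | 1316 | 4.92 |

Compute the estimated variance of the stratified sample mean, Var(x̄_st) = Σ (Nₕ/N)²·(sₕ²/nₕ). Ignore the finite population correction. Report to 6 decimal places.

N = 19975. Term for each stratum: Wₕ²sₕ²/nₕ.
Var(x̄_st) = 0.016103053 + 0.007932700 + 0.001923230 = 0.025958982 → 0.025959.

0.025959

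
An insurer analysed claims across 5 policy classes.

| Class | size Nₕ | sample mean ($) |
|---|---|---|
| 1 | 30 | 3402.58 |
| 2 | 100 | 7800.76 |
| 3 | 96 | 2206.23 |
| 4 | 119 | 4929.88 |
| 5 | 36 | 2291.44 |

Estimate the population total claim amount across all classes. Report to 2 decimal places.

Estimate total by summing Nₕ·x̄ₕ over strata.
30·3402.58 + 100·7800.76 + 96·2206.23 + 119·4929.88 + 36·2291.44 = 102077.4 + 780076 + 211798.08 + 586655.72 + 82491.84 = 1763099.04.

1763099.04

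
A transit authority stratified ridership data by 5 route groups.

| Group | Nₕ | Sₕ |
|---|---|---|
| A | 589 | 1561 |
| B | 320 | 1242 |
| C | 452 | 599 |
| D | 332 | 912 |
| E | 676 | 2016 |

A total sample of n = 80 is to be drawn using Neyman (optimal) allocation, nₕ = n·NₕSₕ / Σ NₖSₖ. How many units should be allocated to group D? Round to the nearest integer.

7

A: NₕSₕ = 589·1561 = 919429
B: NₕSₕ = 320·1242 = 397440
C: NₕSₕ = 452·599 = 270748
D: NₕSₕ = 332·912 = 302784
E: NₕSₕ = 676·2016 = 1362816
Σ NₕSₕ = 3253217.
n_D = 80·302784/3253217 = 7.446... → 7.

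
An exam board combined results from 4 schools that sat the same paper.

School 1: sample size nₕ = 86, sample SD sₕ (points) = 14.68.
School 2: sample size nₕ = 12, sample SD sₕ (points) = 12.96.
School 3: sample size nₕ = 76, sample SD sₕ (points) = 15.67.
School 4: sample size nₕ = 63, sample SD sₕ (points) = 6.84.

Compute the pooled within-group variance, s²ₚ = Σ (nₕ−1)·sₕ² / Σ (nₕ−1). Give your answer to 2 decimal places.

178.04

Degrees of freedom: 85 + 11 + 75 + 62 = 233.
Σ(nₕ−1)sₕ² = 85·215.5024 + 11·167.9616 + 75·245.5489 + 62·46.7856 = 41482.1563.
s²ₚ = 41482.1563 / 233 = 178.0350... → 178.04.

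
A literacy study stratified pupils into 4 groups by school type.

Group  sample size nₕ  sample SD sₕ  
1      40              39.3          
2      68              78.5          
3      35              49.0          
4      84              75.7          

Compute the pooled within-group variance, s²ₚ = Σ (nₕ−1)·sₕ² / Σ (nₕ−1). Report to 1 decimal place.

1: (40−1)·39.3² = 39·1544.49 = 60235.11
2: (68−1)·78.5² = 67·6162.25 = 412870.75
3: (35−1)·49.0² = 34·2401 = 81634
4: (84−1)·75.7² = 83·5730.49 = 475630.67
Numerator = 1030370.53; denominator = Σ(nₕ−1) = 223.
s²ₚ = 1030370.53/223 = 4620.496... → 4620.5.

4620.5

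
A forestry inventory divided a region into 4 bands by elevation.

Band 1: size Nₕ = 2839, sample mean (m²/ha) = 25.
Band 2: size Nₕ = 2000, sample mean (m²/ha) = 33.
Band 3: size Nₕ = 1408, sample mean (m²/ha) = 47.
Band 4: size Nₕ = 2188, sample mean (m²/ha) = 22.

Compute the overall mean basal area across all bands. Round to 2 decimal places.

29.79

x̄_st = (Σ Nₕx̄ₕ) / (Σ Nₕ) = (2839·25 + 2000·33 + 1408·47 + 2188·22) / 8435
= 251287 / 8435 = 29.7910... → 29.79.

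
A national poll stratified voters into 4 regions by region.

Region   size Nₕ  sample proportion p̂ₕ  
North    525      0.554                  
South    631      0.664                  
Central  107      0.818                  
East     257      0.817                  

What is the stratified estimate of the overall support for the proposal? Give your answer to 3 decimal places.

N = 525 + 631 + 107 + 257 = 1520.
Overall proportion = Σ (Nₕ/N)·p̂ₕ.
Σ Nₕp̂ₕ = 290.85 + 418.984 + 87.526 + 209.969 = 1007.329.
1007.329 / 1520 = 0.66272... → 0.663.

0.663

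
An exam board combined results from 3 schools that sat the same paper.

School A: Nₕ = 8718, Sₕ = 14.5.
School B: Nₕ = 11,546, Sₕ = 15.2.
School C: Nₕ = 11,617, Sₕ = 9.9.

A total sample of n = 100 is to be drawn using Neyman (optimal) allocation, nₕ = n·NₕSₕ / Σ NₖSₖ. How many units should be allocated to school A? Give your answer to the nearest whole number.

30

Σ NₕSₕ = 8718·14.5 + 11546·15.2 + 11617·9.9 = 416918.5.
Share for A: 126411/416918.5 = 0.30320.
n_A = 100 × 0.30320 = 30.320... → 30.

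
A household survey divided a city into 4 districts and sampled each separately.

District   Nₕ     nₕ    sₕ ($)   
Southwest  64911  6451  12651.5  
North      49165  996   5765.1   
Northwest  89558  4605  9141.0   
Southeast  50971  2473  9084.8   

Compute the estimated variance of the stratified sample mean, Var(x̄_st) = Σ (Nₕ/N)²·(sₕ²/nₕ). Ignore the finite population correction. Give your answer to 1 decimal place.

N = 254605; Wₕ = Nₕ/N.
district Southwest: (64911/254605)²·12651.5²/6451 = 1612.7229
district North: (49165/254605)²·5765.1²/996 = 1244.3214
district Northwest: (89558/254605)²·9141.0²/4605 = 2245.0845
district Southeast: (50971/254605)²·9084.8²/2473 = 1337.5779
Sum = 6439.7067 → 6439.7.

6439.7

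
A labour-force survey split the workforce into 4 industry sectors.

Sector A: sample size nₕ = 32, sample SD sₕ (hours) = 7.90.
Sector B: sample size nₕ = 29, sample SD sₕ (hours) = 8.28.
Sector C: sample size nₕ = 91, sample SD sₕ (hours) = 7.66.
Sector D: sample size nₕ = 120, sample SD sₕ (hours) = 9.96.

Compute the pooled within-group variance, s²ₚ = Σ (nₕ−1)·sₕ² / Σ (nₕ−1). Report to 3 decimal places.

A: (32−1)·7.90² = 31·62.41 = 1934.71
B: (29−1)·8.28² = 28·68.5584 = 1919.6352
C: (91−1)·7.66² = 90·58.6756 = 5280.804
D: (120−1)·9.96² = 119·99.2016 = 11804.9904
Numerator = 20940.1396; denominator = Σ(nₕ−1) = 268.
s²ₚ = 20940.1396/268 = 78.13485... → 78.135.

78.135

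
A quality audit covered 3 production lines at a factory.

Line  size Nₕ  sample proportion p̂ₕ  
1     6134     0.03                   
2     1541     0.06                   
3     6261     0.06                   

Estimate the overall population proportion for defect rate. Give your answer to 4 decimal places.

Wₕ = Nₕ/N with N = 13936: 0.4402, 0.1106, 0.4493.
p̂_st = 0.4402·0.03 + 0.1106·0.06 + 0.4493·0.06 ≈ 0.046795... → 0.0468.

0.0468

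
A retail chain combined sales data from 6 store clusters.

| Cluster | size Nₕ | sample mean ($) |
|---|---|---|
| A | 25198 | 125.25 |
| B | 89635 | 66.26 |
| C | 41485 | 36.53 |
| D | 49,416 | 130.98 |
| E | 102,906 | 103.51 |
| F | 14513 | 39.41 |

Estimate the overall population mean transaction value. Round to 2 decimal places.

N = 25198 + 89635 + 41485 + 49416 + 102906 + 14513 = 323153.
Weight each subgroup mean by Nₕ/N and sum.
Σ Nₕx̄ₕ = 25198·125.25 + 89635·66.26 + 41485·36.53 + 49416·130.98 + 102906·103.51 + 14513·39.41 = 3156049.5 + 5939215.1 + 1515447.05 + 6472507.68 + 10651800.06 + 571957.33 = 28306976.72.
Divide by N: 28306976.72 / 323153 = 87.5962... → 87.60.

87.60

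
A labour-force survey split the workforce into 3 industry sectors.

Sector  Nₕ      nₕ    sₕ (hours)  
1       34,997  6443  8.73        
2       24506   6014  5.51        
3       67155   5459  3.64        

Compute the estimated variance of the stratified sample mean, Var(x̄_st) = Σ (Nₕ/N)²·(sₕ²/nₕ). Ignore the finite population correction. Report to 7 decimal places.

N = 126658; Wₕ = Nₕ/N.
sector 1: (34997/126658)²·8.73²/6443 = 0.0009031019
sector 2: (24506/126658)²·5.51²/6014 = 0.0001889815
sector 3: (67155/126658)²·3.64²/5459 = 0.0006823090
Sum = 0.0017743924 → 0.0017744.

0.0017744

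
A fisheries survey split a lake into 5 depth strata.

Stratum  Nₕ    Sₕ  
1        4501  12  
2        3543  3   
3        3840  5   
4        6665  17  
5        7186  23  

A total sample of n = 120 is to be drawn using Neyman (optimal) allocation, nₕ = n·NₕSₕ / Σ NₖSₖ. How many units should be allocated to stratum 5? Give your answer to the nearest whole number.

55

1: NₕSₕ = 4501·12 = 54012
2: NₕSₕ = 3543·3 = 10629
3: NₕSₕ = 3840·5 = 19200
4: NₕSₕ = 6665·17 = 113305
5: NₕSₕ = 7186·23 = 165278
Σ NₕSₕ = 362424.
n_5 = 120·165278/362424 = 54.724... → 55.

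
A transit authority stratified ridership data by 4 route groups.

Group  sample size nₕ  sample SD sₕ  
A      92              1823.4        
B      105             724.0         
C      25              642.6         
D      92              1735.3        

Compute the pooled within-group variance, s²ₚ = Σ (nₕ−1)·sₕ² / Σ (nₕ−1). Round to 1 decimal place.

2067760.1

A: (92−1)·1823.4² = 91·3324787.56 = 302555667.96
B: (105−1)·724.0² = 104·524176 = 54514304
C: (25−1)·642.6² = 24·412934.76 = 9910434.24
D: (92−1)·1735.3² = 91·3011266.09 = 274025214.19
Numerator = 641005620.39; denominator = Σ(nₕ−1) = 310.
s²ₚ = 641005620.39/310 = 2067760.066... → 2067760.1.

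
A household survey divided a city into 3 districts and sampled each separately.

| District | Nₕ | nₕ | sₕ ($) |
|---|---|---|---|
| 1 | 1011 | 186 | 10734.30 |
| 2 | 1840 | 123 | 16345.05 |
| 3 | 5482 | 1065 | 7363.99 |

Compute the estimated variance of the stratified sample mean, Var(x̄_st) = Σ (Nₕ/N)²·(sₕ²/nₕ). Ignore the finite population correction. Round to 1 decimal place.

137056.8

N = 8333. Term for each stratum: Wₕ²sₕ²/nₕ.
Var(x̄_st) = 9118.7238 + 105901.0528 + 22036.9797 = 137056.7563 → 137056.8.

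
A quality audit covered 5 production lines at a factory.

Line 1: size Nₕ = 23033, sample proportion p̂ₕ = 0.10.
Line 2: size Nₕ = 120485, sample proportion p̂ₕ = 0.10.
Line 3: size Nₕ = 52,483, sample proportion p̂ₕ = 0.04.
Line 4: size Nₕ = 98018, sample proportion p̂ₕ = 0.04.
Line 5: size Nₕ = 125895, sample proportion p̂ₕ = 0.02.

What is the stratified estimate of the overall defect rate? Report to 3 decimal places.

0.055

N = 23033 + 120485 + 52483 + 98018 + 125895 = 419914.
Overall proportion = Σ (Nₕ/N)·p̂ₕ.
Σ Nₕp̂ₕ = 2303.3 + 12048.5 + 2099.32 + 3920.72 + 2517.9 = 22889.74.
22889.74 / 419914 = 0.05451... → 0.055.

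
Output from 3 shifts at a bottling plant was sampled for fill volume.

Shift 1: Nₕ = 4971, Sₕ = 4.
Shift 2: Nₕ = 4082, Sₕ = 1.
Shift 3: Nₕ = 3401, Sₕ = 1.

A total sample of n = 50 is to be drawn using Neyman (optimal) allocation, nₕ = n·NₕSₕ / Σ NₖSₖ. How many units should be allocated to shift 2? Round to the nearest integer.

1: NₕSₕ = 4971·4 = 19884
2: NₕSₕ = 4082·1 = 4082
3: NₕSₕ = 3401·1 = 3401
Σ NₕSₕ = 27367.
n_2 = 50·4082/27367 = 7.458... → 7.

7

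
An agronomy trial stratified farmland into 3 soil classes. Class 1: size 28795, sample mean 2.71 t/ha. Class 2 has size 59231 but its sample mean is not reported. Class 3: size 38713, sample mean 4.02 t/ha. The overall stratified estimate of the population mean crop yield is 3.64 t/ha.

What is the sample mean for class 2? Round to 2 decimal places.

Σ Nₕx̄ₕ = N·μ, so 59231·x̄_2 = 126739·3.64 − (28795·2.71 + 38713·4.02).
= 461329.96 − 233660.71 = 227669.25.
x̄_2 = 227669.25 / 59231 = 3.8438... → 3.84.

3.84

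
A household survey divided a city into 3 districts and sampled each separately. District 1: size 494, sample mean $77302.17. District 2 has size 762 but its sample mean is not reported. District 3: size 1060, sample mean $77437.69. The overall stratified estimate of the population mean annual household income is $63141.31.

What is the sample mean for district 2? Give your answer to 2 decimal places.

34073.56

Σ Nₕx̄ₕ = N·μ, so 762·x̄_2 = 2316·63141.31 − (494·77302.17 + 1060·77437.69).
= 146235273.96 − 120271223.38 = 25964050.58.
x̄_2 = 25964050.58 / 762 = 34073.5572... → 34073.56.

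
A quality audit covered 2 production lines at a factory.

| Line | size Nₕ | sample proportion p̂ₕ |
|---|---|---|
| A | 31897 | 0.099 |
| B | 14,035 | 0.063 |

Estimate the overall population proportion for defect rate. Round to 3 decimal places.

0.088

N = 31897 + 14035 = 45932.
Overall proportion = Σ (Nₕ/N)·p̂ₕ.
Σ Nₕp̂ₕ = 3157.803 + 884.205 = 4042.008.
4042.008 / 45932 = 0.08800... → 0.088.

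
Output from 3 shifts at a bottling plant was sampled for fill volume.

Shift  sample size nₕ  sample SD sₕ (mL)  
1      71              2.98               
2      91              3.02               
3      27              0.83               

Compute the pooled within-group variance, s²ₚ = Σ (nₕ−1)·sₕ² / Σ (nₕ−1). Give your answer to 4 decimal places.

Degrees of freedom: 70 + 90 + 26 = 186.
Σ(nₕ−1)sₕ² = 70·8.8804 + 90·9.1204 + 26·0.6889 = 1460.3754.
s²ₚ = 1460.3754 / 186 = 7.851481... → 7.8515.

7.8515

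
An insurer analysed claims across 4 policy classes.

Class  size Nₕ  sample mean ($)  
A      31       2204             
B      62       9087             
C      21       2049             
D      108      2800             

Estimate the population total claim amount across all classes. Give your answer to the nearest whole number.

A: 31·2204 = 68324
B: 62·9087 = 563394
C: 21·2049 = 43029
D: 108·2800 = 302400
τ̂ = Σ Nₕx̄ₕ = 977147.

977147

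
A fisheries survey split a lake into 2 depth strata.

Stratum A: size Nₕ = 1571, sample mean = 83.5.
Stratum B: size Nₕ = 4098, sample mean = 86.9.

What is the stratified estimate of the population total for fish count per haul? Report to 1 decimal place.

Estimate total by summing Nₕ·x̄ₕ over strata.
1571·83.5 + 4098·86.9 = 131178.5 + 356116.2 = 487294.7.

487294.7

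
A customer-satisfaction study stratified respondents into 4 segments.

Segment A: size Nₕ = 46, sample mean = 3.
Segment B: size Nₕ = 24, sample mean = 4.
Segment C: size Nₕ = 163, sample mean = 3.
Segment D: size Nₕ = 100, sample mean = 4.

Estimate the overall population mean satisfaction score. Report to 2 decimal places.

N = 46 + 24 + 163 + 100 = 333.
The stratified mean weights each stratum mean by its population share Nₕ/N.
Σ Nₕx̄ₕ = 46·3 + 24·4 + 163·3 + 100·4 = 138 + 96 + 489 + 400 = 1123.
Divide by N: 1123 / 333 = 3.3724... → 3.37.

3.37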